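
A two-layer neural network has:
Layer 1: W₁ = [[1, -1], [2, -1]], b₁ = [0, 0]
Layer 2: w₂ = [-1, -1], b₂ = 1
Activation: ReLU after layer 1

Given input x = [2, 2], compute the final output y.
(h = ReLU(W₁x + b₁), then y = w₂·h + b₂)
y = -1

Layer 1 pre-activation: z₁ = [0, 2]
After ReLU: h = [0, 2]
Layer 2 output: y = -1×0 + -1×2 + 1 = -1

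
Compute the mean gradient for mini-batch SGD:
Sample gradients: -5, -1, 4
Average gradient = -0.6667

Average = (1/3)(-5 + -1 + 4) = -2/3 = -0.6667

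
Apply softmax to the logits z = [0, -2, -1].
p = [0.6652, 0.09, 0.2447]

exp(z) = [1, 0.1353, 0.3679]
Sum = 1.503
p = [0.6652, 0.09, 0.2447]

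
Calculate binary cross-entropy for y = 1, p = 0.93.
L = 0.07257

L = -1·log(0.93) - 0·log(0.07) = -log(0.93) = 0.07257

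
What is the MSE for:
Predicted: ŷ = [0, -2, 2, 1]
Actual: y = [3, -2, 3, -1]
MSE = 3.5

MSE = (1/4)((0-3)² + (-2--2)² + (2-3)² + (1--1)²) = (1/4)(9 + 0 + 1 + 4) = 3.5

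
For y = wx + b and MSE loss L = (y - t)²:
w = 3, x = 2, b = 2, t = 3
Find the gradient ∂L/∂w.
∂L/∂w = 20

y = wx + b = (3)(2) + 2 = 8
∂L/∂y = 2(y - t) = 2(8 - 3) = 10
∂y/∂w = x = 2
∂L/∂w = ∂L/∂y · ∂y/∂w = 10 × 2 = 20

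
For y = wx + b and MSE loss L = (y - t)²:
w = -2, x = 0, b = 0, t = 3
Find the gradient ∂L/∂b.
∂L/∂b = -6

y = wx + b = (-2)(0) + 0 = 0
∂L/∂y = 2(y - t) = 2(0 - 3) = -6
∂y/∂b = 1
∂L/∂b = ∂L/∂y · ∂y/∂b = -6 × 1 = -6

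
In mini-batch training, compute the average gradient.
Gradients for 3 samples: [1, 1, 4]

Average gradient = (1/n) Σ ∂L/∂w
Average gradient = 2

Average = (1/3)(1 + 1 + 4) = 6/3 = 2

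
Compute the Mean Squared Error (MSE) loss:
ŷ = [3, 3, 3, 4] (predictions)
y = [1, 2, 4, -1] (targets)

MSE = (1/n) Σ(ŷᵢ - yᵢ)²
MSE = 7.75

MSE = (1/4)((3-1)² + (3-2)² + (3-4)² + (4--1)²) = (1/4)(4 + 1 + 1 + 25) = 7.75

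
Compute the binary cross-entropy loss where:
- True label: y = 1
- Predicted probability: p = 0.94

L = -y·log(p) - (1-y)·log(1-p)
L = 0.06188

L = -1·log(0.94) - 0·log(0.06) = -log(0.94) = 0.06188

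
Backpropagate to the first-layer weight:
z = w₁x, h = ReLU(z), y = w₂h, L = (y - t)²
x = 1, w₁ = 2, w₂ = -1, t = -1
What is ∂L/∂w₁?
∂L/∂w₁ = 2

Forward pass:
z = w₁x = 2×1 = 2
h = ReLU(2) = 2
y = w₂h = -1×2 = -2

Backward pass:
∂L/∂y = 2(y - t) = 2(-2 - -1) = -2
∂y/∂h = w₂ = -1
∂h/∂z = 1 (ReLU derivative)
∂z/∂w₁ = x = 1

∂L/∂w₁ = -2 × -1 × 1 × 1 = 2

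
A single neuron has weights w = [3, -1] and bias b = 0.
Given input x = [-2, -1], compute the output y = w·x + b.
y = -5

y = (3)(-2) + (-1)(-1) + 0 = -5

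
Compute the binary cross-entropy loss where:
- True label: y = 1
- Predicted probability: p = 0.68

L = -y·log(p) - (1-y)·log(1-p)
L = 0.3857

L = -1·log(0.68) - 0·log(0.32) = -log(0.68) = 0.3857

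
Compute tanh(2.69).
0.9908

tanh(2.69) = (e^(2.69) - e^(-2.69))/(e^(2.69) + e^(-2.69)) = 0.9908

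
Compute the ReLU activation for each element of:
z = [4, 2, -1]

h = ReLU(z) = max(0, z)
h = [4, 2, 0]

ReLU applied element-wise: max(0,4)=4, max(0,2)=2, max(0,-1)=0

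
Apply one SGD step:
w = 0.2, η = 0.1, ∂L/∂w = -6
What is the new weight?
w_new = 0.8

w_new = w - η·∂L/∂w = 0.2 - 0.1×(-6) = 0.2 - (-0.6) = 0.8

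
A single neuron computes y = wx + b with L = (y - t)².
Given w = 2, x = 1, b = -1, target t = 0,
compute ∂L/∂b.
∂L/∂b = 2

y = wx + b = (2)(1) + -1 = 1
∂L/∂y = 2(y - t) = 2(1 - 0) = 2
∂y/∂b = 1
∂L/∂b = ∂L/∂y · ∂y/∂b = 2 × 1 = 2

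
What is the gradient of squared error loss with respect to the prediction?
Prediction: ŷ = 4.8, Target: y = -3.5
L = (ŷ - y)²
∂L/∂ŷ = 16.6

∂L/∂ŷ = 2(ŷ - y) = 2(4.8 - -3.5) = 2(8.3) = 16.6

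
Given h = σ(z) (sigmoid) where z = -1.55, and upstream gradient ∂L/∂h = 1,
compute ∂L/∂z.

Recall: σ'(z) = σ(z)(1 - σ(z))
∂L/∂z = 0.1444

σ(-1.55) = 0.1751
σ'(-1.55) = σ(-1.55)(1 - σ(-1.55)) = 0.1751 × 0.8249 = 0.1444
∂L/∂z = ∂L/∂h · σ'(z) = 1 × 0.1444 = 0.1444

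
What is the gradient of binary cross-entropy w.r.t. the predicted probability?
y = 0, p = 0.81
∂L/∂p = 5.263

∂L/∂p = -y/p + (1-y)/(1-p) = 0 + 1/0.19 = 5.263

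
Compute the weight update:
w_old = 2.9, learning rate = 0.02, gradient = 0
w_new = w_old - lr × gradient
w_new = 2.9

w_new = w - η·∂L/∂w = 2.9 - 0.02×(0) = 2.9 - (0) = 2.9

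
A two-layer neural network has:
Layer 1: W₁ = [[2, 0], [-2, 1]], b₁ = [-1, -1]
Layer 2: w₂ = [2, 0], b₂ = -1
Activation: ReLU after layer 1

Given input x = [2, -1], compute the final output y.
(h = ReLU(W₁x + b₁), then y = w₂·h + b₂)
y = 5

Layer 1 pre-activation: z₁ = [3, -6]
After ReLU: h = [3, 0]
Layer 2 output: y = 2×3 + 0×0 + -1 = 5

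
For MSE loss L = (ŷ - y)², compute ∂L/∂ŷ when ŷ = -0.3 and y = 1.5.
∂L/∂ŷ = -3.6

∂L/∂ŷ = 2(ŷ - y) = 2(-0.3 - 1.5) = 2(-1.8) = -3.6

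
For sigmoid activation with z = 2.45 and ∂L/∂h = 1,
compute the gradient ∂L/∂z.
∂L/∂z = 0.07313

σ(2.45) = 0.9206
σ'(2.45) = σ(2.45)(1 - σ(2.45)) = 0.9206 × 0.07944 = 0.07313
∂L/∂z = ∂L/∂h · σ'(z) = 1 × 0.07313 = 0.07313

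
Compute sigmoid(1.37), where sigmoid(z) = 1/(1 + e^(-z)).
0.7974

sigmoid(1.37) = 1/(1 + e^(-1.37)) = 1/(1 + 0.2541) = 0.7974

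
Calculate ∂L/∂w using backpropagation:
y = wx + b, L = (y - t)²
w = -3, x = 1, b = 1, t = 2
∂L/∂w = -8

y = wx + b = (-3)(1) + 1 = -2
∂L/∂y = 2(y - t) = 2(-2 - 2) = -8
∂y/∂w = x = 1
∂L/∂w = ∂L/∂y · ∂y/∂w = -8 × 1 = -8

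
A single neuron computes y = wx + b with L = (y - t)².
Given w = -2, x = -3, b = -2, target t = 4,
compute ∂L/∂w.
∂L/∂w = 0

y = wx + b = (-2)(-3) + -2 = 4
∂L/∂y = 2(y - t) = 2(4 - 4) = 0
∂y/∂w = x = -3
∂L/∂w = ∂L/∂y · ∂y/∂w = 0 × -3 = 0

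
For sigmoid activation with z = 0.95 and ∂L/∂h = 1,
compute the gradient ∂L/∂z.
∂L/∂z = 0.2011

σ(0.95) = 0.7211
σ'(0.95) = σ(0.95)(1 - σ(0.95)) = 0.7211 × 0.2789 = 0.2011
∂L/∂z = ∂L/∂h · σ'(z) = 1 × 0.2011 = 0.2011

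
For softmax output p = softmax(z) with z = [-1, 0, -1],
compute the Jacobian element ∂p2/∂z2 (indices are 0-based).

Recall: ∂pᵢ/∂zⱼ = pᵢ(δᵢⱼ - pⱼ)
∂p2/∂z2 = 0.167

p = softmax(z) = [0.2119, 0.5761, 0.2119]
p2 = 0.2119

∂p2/∂z2 = p2(1 - p2) = 0.2119 × (1 - 0.2119) = 0.167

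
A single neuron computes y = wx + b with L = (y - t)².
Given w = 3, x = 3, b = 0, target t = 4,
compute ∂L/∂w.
∂L/∂w = 30

y = wx + b = (3)(3) + 0 = 9
∂L/∂y = 2(y - t) = 2(9 - 4) = 10
∂y/∂w = x = 3
∂L/∂w = ∂L/∂y · ∂y/∂w = 10 × 3 = 30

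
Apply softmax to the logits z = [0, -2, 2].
p = [0.1173, 0.0159, 0.8668]

exp(z) = [1, 0.1353, 7.389]
Sum = 8.524
p = [0.1173, 0.0159, 0.8668]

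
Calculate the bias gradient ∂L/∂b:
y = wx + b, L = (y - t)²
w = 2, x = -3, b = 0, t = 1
∂L/∂b = -14

y = wx + b = (2)(-3) + 0 = -6
∂L/∂y = 2(y - t) = 2(-6 - 1) = -14
∂y/∂b = 1
∂L/∂b = ∂L/∂y · ∂y/∂b = -14 × 1 = -14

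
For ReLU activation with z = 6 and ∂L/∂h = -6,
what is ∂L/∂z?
∂L/∂z = -6

h = ReLU(6) = 6
Since z > 0: ∂h/∂z = 1
∂L/∂z = ∂L/∂h · ∂h/∂z = -6 × 1 = -6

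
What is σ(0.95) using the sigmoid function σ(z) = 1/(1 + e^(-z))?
0.7211

sigmoid(0.95) = 1/(1 + e^(-0.95)) = 1/(1 + 0.3867) = 0.7211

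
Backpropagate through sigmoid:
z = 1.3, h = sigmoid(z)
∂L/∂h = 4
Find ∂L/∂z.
∂L/∂z = 0.6732

σ(1.3) = 0.7858
σ'(1.3) = σ(1.3)(1 - σ(1.3)) = 0.7858 × 0.2142 = 0.1683
∂L/∂z = ∂L/∂h · σ'(z) = 4 × 0.1683 = 0.6732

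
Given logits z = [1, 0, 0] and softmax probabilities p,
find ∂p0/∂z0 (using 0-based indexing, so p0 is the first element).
∂p0/∂z0 = 0.2442

p = softmax(z) = [0.5761, 0.2119, 0.2119]
p0 = 0.5761

∂p0/∂z0 = p0(1 - p0) = 0.5761 × (1 - 0.5761) = 0.2442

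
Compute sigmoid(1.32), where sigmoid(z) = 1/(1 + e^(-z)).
0.7892

sigmoid(1.32) = 1/(1 + e^(-1.32)) = 1/(1 + 0.2671) = 0.7892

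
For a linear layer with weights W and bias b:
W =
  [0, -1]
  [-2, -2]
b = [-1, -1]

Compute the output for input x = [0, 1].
y = [-2, -3]

Wx = [0×0 + -1×1, -2×0 + -2×1]
   = [-1, -2]
y = Wx + b = [-1 + -1, -2 + -1] = [-2, -3]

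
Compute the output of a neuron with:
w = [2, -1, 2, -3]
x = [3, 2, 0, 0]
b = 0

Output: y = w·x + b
y = 4

y = (2)(3) + (-1)(2) + (2)(0) + (-3)(0) + 0 = 4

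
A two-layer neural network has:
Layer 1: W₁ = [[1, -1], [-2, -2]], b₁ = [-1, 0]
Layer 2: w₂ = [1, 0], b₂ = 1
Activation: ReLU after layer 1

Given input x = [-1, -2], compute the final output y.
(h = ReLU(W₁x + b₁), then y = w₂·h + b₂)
y = 1

Layer 1 pre-activation: z₁ = [0, 6]
After ReLU: h = [0, 6]
Layer 2 output: y = 1×0 + 0×6 + 1 = 1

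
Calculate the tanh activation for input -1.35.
-0.8741

tanh(-1.35) = (e^(-1.35) - e^(1.35))/(e^(-1.35) + e^(1.35)) = -0.8741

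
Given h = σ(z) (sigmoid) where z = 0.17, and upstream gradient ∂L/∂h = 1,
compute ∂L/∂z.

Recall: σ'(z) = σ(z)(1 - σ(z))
∂L/∂z = 0.2482

σ(0.17) = 0.5424
σ'(0.17) = σ(0.17)(1 - σ(0.17)) = 0.5424 × 0.4576 = 0.2482
∂L/∂z = ∂L/∂h · σ'(z) = 1 × 0.2482 = 0.2482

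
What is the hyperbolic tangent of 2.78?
0.9923

tanh(2.78) = (e^(2.78) - e^(-2.78))/(e^(2.78) + e^(-2.78)) = 0.9923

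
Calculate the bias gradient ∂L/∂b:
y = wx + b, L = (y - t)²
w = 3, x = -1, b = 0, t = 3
∂L/∂b = -12

y = wx + b = (3)(-1) + 0 = -3
∂L/∂y = 2(y - t) = 2(-3 - 3) = -12
∂y/∂b = 1
∂L/∂b = ∂L/∂y · ∂y/∂b = -12 × 1 = -12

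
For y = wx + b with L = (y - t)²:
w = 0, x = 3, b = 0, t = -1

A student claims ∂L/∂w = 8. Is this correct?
Incorrect

y = (0)(3) + 0 = 0
∂L/∂y = 2(y - t) = 2(0 - -1) = 2
∂y/∂w = x = 3
∂L/∂w = 2 × 3 = 6

Claimed value: 8
Incorrect: The correct gradient is 6.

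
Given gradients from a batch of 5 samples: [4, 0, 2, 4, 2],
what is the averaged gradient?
Average gradient = 2.4

Average = (1/5)(4 + 0 + 2 + 4 + 2) = 12/5 = 2.4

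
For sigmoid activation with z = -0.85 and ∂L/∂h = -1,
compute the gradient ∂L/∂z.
∂L/∂z = -0.2098

σ(-0.85) = 0.2994
σ'(-0.85) = σ(-0.85)(1 - σ(-0.85)) = 0.2994 × 0.7006 = 0.2098
∂L/∂z = ∂L/∂h · σ'(z) = -1 × 0.2098 = -0.2098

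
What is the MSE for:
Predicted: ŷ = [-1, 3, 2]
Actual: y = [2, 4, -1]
MSE = 6.333

MSE = (1/3)((-1-2)² + (3-4)² + (2--1)²) = (1/3)(9 + 1 + 9) = 6.333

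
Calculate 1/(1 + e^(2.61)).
0.0685

sigmoid(-2.61) = 1/(1 + e^(2.61)) = 1/(1 + 13.6) = 0.0685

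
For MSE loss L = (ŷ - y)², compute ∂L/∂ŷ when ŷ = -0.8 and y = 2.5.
∂L/∂ŷ = -6.6

∂L/∂ŷ = 2(ŷ - y) = 2(-0.8 - 2.5) = 2(-3.3) = -6.6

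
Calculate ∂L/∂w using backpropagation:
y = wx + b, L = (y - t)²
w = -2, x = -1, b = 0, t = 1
∂L/∂w = -2

y = wx + b = (-2)(-1) + 0 = 2
∂L/∂y = 2(y - t) = 2(2 - 1) = 2
∂y/∂w = x = -1
∂L/∂w = ∂L/∂y · ∂y/∂w = 2 × -1 = -2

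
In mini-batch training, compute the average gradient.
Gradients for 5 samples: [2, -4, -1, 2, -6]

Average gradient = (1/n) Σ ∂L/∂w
Average gradient = -1.4

Average = (1/5)(2 + -4 + -1 + 2 + -6) = -7/5 = -1.4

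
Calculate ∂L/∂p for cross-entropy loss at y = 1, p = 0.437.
∂L/∂p = -2.288

∂L/∂p = -y/p + (1-y)/(1-p) = -1/0.437 + 0 = -2.288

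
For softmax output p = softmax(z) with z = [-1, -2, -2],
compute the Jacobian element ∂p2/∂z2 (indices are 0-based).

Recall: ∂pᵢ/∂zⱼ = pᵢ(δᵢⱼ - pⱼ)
∂p2/∂z2 = 0.167

p = softmax(z) = [0.5761, 0.2119, 0.2119]
p2 = 0.2119

∂p2/∂z2 = p2(1 - p2) = 0.2119 × (1 - 0.2119) = 0.167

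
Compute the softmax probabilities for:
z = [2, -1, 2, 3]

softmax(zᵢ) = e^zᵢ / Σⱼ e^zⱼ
p = [0.2097, 0.0104, 0.2097, 0.5701]

exp(z) = [7.389, 0.3679, 7.389, 20.09]
Sum = 35.23
p = [0.2097, 0.0104, 0.2097, 0.5701]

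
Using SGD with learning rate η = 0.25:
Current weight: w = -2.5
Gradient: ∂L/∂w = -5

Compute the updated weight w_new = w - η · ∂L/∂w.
w_new = -1.25

w_new = w - η·∂L/∂w = -2.5 - 0.25×(-5) = -2.5 - (-1.25) = -1.25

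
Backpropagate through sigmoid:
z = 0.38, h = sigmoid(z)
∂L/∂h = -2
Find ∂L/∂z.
∂L/∂z = -0.4824

σ(0.38) = 0.5939
σ'(0.38) = σ(0.38)(1 - σ(0.38)) = 0.5939 × 0.4061 = 0.2412
∂L/∂z = ∂L/∂h · σ'(z) = -2 × 0.2412 = -0.4824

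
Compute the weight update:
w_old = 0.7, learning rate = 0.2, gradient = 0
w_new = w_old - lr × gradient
w_new = 0.7

w_new = w - η·∂L/∂w = 0.7 - 0.2×(0) = 0.7 - (0) = 0.7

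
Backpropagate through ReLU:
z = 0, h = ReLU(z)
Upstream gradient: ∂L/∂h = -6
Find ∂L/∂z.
∂L/∂z = 0

h = ReLU(0) = 0
At z = 0: ∂h/∂z = 0 (by convention)
∂L/∂z = ∂L/∂h · ∂h/∂z = -6 × 0 = 0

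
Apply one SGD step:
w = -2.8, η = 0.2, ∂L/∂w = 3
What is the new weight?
w_new = -3.4

w_new = w - η·∂L/∂w = -2.8 - 0.2×(3) = -2.8 - (0.6) = -3.4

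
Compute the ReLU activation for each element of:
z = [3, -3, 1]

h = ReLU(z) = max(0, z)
h = [3, 0, 1]

ReLU applied element-wise: max(0,3)=3, max(0,-3)=0, max(0,1)=1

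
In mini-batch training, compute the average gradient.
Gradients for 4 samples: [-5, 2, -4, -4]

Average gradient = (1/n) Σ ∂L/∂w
Average gradient = -2.75

Average = (1/4)(-5 + 2 + -4 + -4) = -11/4 = -2.75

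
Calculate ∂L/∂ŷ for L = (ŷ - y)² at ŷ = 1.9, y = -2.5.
∂L/∂ŷ = 8.8

∂L/∂ŷ = 2(ŷ - y) = 2(1.9 - -2.5) = 2(4.4) = 8.8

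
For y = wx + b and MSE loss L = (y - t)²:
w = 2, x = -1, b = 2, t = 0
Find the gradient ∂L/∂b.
∂L/∂b = 0

y = wx + b = (2)(-1) + 2 = 0
∂L/∂y = 2(y - t) = 2(0 - 0) = 0
∂y/∂b = 1
∂L/∂b = ∂L/∂y · ∂y/∂b = 0 × 1 = 0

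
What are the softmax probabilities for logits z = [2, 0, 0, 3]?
p = [0.2507, 0.0339, 0.0339, 0.6815]

exp(z) = [7.389, 1, 1, 20.09]
Sum = 29.47
p = [0.2507, 0.0339, 0.0339, 0.6815]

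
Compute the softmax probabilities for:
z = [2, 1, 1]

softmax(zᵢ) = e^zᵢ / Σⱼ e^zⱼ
p = [0.5761, 0.2119, 0.2119]

exp(z) = [7.389, 2.718, 2.718]
Sum = 12.83
p = [0.5761, 0.2119, 0.2119]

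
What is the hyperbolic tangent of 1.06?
0.7857

tanh(1.06) = (e^(1.06) - e^(-1.06))/(e^(1.06) + e^(-1.06)) = 0.7857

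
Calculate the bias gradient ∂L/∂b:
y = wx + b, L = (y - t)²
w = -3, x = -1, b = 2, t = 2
∂L/∂b = 6

y = wx + b = (-3)(-1) + 2 = 5
∂L/∂y = 2(y - t) = 2(5 - 2) = 6
∂y/∂b = 1
∂L/∂b = ∂L/∂y · ∂y/∂b = 6 × 1 = 6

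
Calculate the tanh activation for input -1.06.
-0.7857

tanh(-1.06) = (e^(-1.06) - e^(1.06))/(e^(-1.06) + e^(1.06)) = -0.7857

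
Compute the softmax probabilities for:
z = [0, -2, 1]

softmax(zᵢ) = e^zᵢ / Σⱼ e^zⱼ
p = [0.2595, 0.0351, 0.7054]

exp(z) = [1, 0.1353, 2.718]
Sum = 3.854
p = [0.2595, 0.0351, 0.7054]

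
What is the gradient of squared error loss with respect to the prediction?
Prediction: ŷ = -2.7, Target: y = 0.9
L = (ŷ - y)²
∂L/∂ŷ = -7.2

∂L/∂ŷ = 2(ŷ - y) = 2(-2.7 - 0.9) = 2(-3.6) = -7.2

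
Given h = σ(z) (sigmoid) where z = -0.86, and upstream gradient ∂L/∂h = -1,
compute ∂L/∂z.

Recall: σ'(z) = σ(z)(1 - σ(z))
∂L/∂z = -0.2089

σ(-0.86) = 0.2973
σ'(-0.86) = σ(-0.86)(1 - σ(-0.86)) = 0.2973 × 0.7027 = 0.2089
∂L/∂z = ∂L/∂h · σ'(z) = -1 × 0.2089 = -0.2089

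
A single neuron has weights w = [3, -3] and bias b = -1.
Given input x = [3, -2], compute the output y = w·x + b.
y = 14

y = (3)(3) + (-3)(-2) + -1 = 14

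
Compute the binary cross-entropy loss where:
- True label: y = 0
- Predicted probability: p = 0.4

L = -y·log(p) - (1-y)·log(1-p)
L = 0.5108

L = -0·log(0.4) - 1·log(0.6) = -log(0.6) = 0.5108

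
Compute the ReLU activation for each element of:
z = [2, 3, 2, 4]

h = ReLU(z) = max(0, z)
h = [2, 3, 2, 4]

ReLU applied element-wise: max(0,2)=2, max(0,3)=3, max(0,2)=2, max(0,4)=4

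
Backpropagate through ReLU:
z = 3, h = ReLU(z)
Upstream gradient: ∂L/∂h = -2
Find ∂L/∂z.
∂L/∂z = -2

h = ReLU(3) = 3
Since z > 0: ∂h/∂z = 1
∂L/∂z = ∂L/∂h · ∂h/∂z = -2 × 1 = -2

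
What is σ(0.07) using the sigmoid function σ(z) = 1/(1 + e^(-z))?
0.5175

sigmoid(0.07) = 1/(1 + e^(-0.07)) = 1/(1 + 0.9324) = 0.5175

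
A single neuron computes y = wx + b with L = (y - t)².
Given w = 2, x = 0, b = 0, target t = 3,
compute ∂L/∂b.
∂L/∂b = -6

y = wx + b = (2)(0) + 0 = 0
∂L/∂y = 2(y - t) = 2(0 - 3) = -6
∂y/∂b = 1
∂L/∂b = ∂L/∂y · ∂y/∂b = -6 × 1 = -6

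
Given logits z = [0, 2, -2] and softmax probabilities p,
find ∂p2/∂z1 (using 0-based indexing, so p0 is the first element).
∂p2/∂z1 = -0.01376

p = softmax(z) = [0.1173, 0.8668, 0.01588]
p2 = 0.01588, p1 = 0.8668

∂p2/∂z1 = -p2 × p1 = -0.01588 × 0.8668 = -0.01376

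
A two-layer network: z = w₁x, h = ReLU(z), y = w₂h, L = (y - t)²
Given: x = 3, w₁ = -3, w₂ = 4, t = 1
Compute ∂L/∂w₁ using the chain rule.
∂L/∂w₁ = 0

Forward pass:
z = w₁x = -3×3 = -9
h = ReLU(-9) = 0
y = w₂h = 4×0 = 0

Backward pass:
∂L/∂y = 2(y - t) = 2(0 - 1) = -2
∂y/∂h = w₂ = 4
∂h/∂z = 0 (ReLU derivative)
∂z/∂w₁ = x = 3

∂L/∂w₁ = -2 × 4 × 0 × 3 = 0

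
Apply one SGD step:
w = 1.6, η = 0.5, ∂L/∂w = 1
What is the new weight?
w_new = 1.1

w_new = w - η·∂L/∂w = 1.6 - 0.5×(1) = 1.6 - (0.5) = 1.1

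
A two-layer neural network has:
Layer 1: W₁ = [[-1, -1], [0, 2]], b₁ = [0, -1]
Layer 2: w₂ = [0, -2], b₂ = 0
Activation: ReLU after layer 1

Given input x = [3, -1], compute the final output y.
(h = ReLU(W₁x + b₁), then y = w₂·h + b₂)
y = 0

Layer 1 pre-activation: z₁ = [-2, -3]
After ReLU: h = [0, 0]
Layer 2 output: y = 0×0 + -2×0 + 0 = 0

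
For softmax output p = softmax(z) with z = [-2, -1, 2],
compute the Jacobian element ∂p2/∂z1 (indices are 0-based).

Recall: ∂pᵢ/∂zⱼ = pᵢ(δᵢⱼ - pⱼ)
∂p2/∂z1 = -0.04364

p = softmax(z) = [0.01715, 0.04661, 0.9362]
p2 = 0.9362, p1 = 0.04661

∂p2/∂z1 = -p2 × p1 = -0.9362 × 0.04661 = -0.04364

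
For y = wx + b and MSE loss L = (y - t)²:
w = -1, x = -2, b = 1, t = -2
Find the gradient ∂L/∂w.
∂L/∂w = -20

y = wx + b = (-1)(-2) + 1 = 3
∂L/∂y = 2(y - t) = 2(3 - -2) = 10
∂y/∂w = x = -2
∂L/∂w = ∂L/∂y · ∂y/∂w = 10 × -2 = -20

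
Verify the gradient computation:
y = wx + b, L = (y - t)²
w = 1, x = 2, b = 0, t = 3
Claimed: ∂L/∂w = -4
Correct

y = (1)(2) + 0 = 2
∂L/∂y = 2(y - t) = 2(2 - 3) = -2
∂y/∂w = x = 2
∂L/∂w = -2 × 2 = -4

Claimed value: -4
Correct: The correct gradient is -4.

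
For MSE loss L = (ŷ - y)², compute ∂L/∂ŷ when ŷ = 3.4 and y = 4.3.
∂L/∂ŷ = -1.8

∂L/∂ŷ = 2(ŷ - y) = 2(3.4 - 4.3) = 2(-0.9) = -1.8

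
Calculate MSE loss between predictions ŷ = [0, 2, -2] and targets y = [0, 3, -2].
MSE = 0.3333

MSE = (1/3)((0-0)² + (2-3)² + (-2--2)²) = (1/3)(0 + 1 + 0) = 0.3333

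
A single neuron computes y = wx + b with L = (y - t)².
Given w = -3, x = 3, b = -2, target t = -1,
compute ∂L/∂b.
∂L/∂b = -20

y = wx + b = (-3)(3) + -2 = -11
∂L/∂y = 2(y - t) = 2(-11 - -1) = -20
∂y/∂b = 1
∂L/∂b = ∂L/∂y · ∂y/∂b = -20 × 1 = -20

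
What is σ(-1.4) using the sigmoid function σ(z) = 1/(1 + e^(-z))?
0.1978

sigmoid(-1.4) = 1/(1 + e^(1.4)) = 1/(1 + 4.055) = 0.1978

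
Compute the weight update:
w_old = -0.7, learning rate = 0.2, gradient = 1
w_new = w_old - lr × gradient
w_new = -0.9

w_new = w - η·∂L/∂w = -0.7 - 0.2×(1) = -0.7 - (0.2) = -0.9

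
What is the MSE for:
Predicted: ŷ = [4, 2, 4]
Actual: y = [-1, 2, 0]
MSE = 13.67

MSE = (1/3)((4--1)² + (2-2)² + (4-0)²) = (1/3)(25 + 0 + 16) = 13.67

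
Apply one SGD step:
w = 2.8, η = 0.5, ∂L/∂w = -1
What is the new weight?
w_new = 3.3

w_new = w - η·∂L/∂w = 2.8 - 0.5×(-1) = 2.8 - (-0.5) = 3.3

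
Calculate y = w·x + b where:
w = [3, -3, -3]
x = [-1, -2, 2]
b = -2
y = -5

y = (3)(-1) + (-3)(-2) + (-3)(2) + -2 = -5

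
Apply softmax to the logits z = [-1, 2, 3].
p = [0.0132, 0.2654, 0.7214]

exp(z) = [0.3679, 7.389, 20.09]
Sum = 27.84
p = [0.0132, 0.2654, 0.7214]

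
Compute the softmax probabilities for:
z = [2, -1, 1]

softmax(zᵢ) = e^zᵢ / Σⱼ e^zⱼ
p = [0.7054, 0.0351, 0.2595]

exp(z) = [7.389, 0.3679, 2.718]
Sum = 10.48
p = [0.7054, 0.0351, 0.2595]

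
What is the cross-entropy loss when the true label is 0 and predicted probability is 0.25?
L = 0.2877

L = -0·log(0.25) - 1·log(0.75) = -log(0.75) = 0.2877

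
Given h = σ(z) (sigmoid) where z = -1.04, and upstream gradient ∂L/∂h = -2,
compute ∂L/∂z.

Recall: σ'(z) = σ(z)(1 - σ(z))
∂L/∂z = -0.3859

σ(-1.04) = 0.2611
σ'(-1.04) = σ(-1.04)(1 - σ(-1.04)) = 0.2611 × 0.7389 = 0.193
∂L/∂z = ∂L/∂h · σ'(z) = -2 × 0.193 = -0.3859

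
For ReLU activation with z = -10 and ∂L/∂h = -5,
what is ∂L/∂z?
∂L/∂z = 0

h = ReLU(-10) = 0
Since z < 0: ∂h/∂z = 0
∂L/∂z = ∂L/∂h · ∂h/∂z = -5 × 0 = 0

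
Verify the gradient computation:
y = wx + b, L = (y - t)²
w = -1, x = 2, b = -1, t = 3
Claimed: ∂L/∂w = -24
Correct

y = (-1)(2) + -1 = -3
∂L/∂y = 2(y - t) = 2(-3 - 3) = -12
∂y/∂w = x = 2
∂L/∂w = -12 × 2 = -24

Claimed value: -24
Correct: The correct gradient is -24.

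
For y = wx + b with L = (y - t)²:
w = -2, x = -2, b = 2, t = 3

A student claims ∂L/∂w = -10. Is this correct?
Incorrect

y = (-2)(-2) + 2 = 6
∂L/∂y = 2(y - t) = 2(6 - 3) = 6
∂y/∂w = x = -2
∂L/∂w = 6 × -2 = -12

Claimed value: -10
Incorrect: The correct gradient is -12.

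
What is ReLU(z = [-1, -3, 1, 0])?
h = [0, 0, 1, 0]

ReLU applied element-wise: max(0,-1)=0, max(0,-3)=0, max(0,1)=1, max(0,0)=0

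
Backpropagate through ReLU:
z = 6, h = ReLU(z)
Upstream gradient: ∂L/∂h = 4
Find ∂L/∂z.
∂L/∂z = 4

h = ReLU(6) = 6
Since z > 0: ∂h/∂z = 1
∂L/∂z = ∂L/∂h · ∂h/∂z = 4 × 1 = 4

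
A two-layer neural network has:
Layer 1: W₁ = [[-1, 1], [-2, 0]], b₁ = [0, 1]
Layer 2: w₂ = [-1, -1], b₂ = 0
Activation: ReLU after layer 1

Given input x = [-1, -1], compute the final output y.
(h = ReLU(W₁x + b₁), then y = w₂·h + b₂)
y = -3

Layer 1 pre-activation: z₁ = [0, 3]
After ReLU: h = [0, 3]
Layer 2 output: y = -1×0 + -1×3 + 0 = -3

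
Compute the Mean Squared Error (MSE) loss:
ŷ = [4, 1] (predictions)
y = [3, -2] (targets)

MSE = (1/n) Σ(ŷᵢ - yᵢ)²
MSE = 5

MSE = (1/2)((4-3)² + (1--2)²) = (1/2)(1 + 9) = 5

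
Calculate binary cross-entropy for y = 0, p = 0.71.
L = 1.238

L = -0·log(0.71) - 1·log(0.29) = -log(0.29) = 1.238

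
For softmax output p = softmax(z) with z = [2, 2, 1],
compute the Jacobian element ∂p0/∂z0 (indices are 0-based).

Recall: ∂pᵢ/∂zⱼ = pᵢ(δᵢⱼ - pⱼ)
∂p0/∂z0 = 0.244

p = softmax(z) = [0.4223, 0.4223, 0.1554]
p0 = 0.4223

∂p0/∂z0 = p0(1 - p0) = 0.4223 × (1 - 0.4223) = 0.244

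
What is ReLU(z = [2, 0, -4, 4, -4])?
h = [2, 0, 0, 4, 0]

ReLU applied element-wise: max(0,2)=2, max(0,0)=0, max(0,-4)=0, max(0,4)=4, max(0,-4)=0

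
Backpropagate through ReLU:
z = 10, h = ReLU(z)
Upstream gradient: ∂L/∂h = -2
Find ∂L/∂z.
∂L/∂z = -2

h = ReLU(10) = 10
Since z > 0: ∂h/∂z = 1
∂L/∂z = ∂L/∂h · ∂h/∂z = -2 × 1 = -2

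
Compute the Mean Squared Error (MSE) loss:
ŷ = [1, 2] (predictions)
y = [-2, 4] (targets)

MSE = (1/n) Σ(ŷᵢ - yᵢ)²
MSE = 6.5

MSE = (1/2)((1--2)² + (2-4)²) = (1/2)(9 + 4) = 6.5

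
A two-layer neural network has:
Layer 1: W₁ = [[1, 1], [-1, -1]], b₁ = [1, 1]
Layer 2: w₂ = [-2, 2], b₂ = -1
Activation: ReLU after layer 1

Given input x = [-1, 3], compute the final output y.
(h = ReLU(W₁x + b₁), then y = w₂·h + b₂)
y = -7

Layer 1 pre-activation: z₁ = [3, -1]
After ReLU: h = [3, 0]
Layer 2 output: y = -2×3 + 2×0 + -1 = -7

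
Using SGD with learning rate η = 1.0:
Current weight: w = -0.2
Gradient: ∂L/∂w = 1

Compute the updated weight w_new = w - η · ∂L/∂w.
w_new = -1.2

w_new = w - η·∂L/∂w = -0.2 - 1.0×(1) = -0.2 - (1) = -1.2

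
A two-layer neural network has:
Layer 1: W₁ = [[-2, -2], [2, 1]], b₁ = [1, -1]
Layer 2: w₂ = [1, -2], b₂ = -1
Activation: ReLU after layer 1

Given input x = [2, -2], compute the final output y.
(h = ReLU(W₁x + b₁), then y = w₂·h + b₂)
y = -2

Layer 1 pre-activation: z₁ = [1, 1]
After ReLU: h = [1, 1]
Layer 2 output: y = 1×1 + -2×1 + -1 = -2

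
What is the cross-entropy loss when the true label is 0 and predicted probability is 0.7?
L = 1.204

L = -0·log(0.7) - 1·log(0.3) = -log(0.3) = 1.204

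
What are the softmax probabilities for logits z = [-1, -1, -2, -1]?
p = [0.2969, 0.2969, 0.1092, 0.2969]

exp(z) = [0.3679, 0.3679, 0.1353, 0.3679]
Sum = 1.239
p = [0.2969, 0.2969, 0.1092, 0.2969]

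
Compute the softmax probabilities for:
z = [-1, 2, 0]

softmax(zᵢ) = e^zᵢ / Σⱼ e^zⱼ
p = [0.042, 0.8438, 0.1142]

exp(z) = [0.3679, 7.389, 1]
Sum = 8.757
p = [0.042, 0.8438, 0.1142]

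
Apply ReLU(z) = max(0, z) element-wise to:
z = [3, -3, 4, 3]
h = [3, 0, 4, 3]

ReLU applied element-wise: max(0,3)=3, max(0,-3)=0, max(0,4)=4, max(0,3)=3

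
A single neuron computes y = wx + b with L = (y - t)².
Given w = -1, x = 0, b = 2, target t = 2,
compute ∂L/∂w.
∂L/∂w = 0

y = wx + b = (-1)(0) + 2 = 2
∂L/∂y = 2(y - t) = 2(2 - 2) = 0
∂y/∂w = x = 0
∂L/∂w = ∂L/∂y · ∂y/∂w = 0 × 0 = 0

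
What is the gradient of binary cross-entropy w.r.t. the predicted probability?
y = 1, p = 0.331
∂L/∂p = -3.021

∂L/∂p = -y/p + (1-y)/(1-p) = -1/0.331 + 0 = -3.021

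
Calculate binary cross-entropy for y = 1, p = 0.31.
L = 1.171

L = -1·log(0.31) - 0·log(0.69) = -log(0.31) = 1.171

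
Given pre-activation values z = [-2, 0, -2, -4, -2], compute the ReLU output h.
h = [0, 0, 0, 0, 0]

ReLU applied element-wise: max(0,-2)=0, max(0,0)=0, max(0,-2)=0, max(0,-4)=0, max(0,-2)=0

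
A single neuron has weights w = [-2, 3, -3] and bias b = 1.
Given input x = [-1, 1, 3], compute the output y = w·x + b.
y = -3

y = (-2)(-1) + (3)(1) + (-3)(3) + 1 = -3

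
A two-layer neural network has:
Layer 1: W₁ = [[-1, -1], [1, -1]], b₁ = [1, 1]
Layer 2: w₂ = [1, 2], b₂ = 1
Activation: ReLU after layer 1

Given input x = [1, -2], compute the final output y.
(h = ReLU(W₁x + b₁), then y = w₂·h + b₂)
y = 11

Layer 1 pre-activation: z₁ = [2, 4]
After ReLU: h = [2, 4]
Layer 2 output: y = 1×2 + 2×4 + 1 = 11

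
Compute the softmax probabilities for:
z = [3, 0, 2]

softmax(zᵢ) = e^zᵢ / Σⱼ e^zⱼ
p = [0.7054, 0.0351, 0.2595]

exp(z) = [20.09, 1, 7.389]
Sum = 28.47
p = [0.7054, 0.0351, 0.2595]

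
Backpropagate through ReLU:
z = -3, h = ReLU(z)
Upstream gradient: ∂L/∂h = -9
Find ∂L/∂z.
∂L/∂z = 0

h = ReLU(-3) = 0
Since z < 0: ∂h/∂z = 0
∂L/∂z = ∂L/∂h · ∂h/∂z = -9 × 0 = 0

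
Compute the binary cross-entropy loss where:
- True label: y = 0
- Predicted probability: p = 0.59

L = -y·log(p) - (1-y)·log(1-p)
L = 0.8916

L = -0·log(0.59) - 1·log(0.41) = -log(0.41) = 0.8916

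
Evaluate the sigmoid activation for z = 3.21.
0.9612

sigmoid(3.21) = 1/(1 + e^(-3.21)) = 1/(1 + 0.04036) = 0.9612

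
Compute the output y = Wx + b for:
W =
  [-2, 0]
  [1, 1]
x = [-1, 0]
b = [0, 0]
y = [2, -1]

Wx = [-2×-1 + 0×0, 1×-1 + 1×0]
   = [2, -1]
y = Wx + b = [2 + 0, -1 + 0] = [2, -1]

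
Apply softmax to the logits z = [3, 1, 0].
p = [0.8438, 0.1142, 0.042]

exp(z) = [20.09, 2.718, 1]
Sum = 23.8
p = [0.8438, 0.1142, 0.042]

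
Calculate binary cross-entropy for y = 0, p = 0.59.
L = 0.8916

L = -0·log(0.59) - 1·log(0.41) = -log(0.41) = 0.8916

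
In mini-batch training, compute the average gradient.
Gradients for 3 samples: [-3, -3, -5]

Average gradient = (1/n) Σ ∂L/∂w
Average gradient = -3.667

Average = (1/3)(-3 + -3 + -5) = -11/3 = -3.667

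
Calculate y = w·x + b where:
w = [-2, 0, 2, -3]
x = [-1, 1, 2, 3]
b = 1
y = -2

y = (-2)(-1) + (0)(1) + (2)(2) + (-3)(3) + 1 = -2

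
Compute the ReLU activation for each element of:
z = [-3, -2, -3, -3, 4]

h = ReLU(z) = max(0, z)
h = [0, 0, 0, 0, 4]

ReLU applied element-wise: max(0,-3)=0, max(0,-2)=0, max(0,-3)=0, max(0,-3)=0, max(0,4)=4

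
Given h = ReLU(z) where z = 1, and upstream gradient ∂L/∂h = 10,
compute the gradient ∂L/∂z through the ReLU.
∂L/∂z = 10

h = ReLU(1) = 1
Since z > 0: ∂h/∂z = 1
∂L/∂z = ∂L/∂h · ∂h/∂z = 10 × 1 = 10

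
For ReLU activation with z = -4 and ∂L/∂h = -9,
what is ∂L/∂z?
∂L/∂z = 0

h = ReLU(-4) = 0
Since z < 0: ∂h/∂z = 0
∂L/∂z = ∂L/∂h · ∂h/∂z = -9 × 0 = 0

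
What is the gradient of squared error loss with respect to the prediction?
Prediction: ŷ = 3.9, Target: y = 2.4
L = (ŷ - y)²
∂L/∂ŷ = 3.0

∂L/∂ŷ = 2(ŷ - y) = 2(3.9 - 2.4) = 2(1.5) = 3.0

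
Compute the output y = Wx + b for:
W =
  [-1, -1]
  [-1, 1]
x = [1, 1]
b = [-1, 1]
y = [-3, 1]

Wx = [-1×1 + -1×1, -1×1 + 1×1]
   = [-2, 0]
y = Wx + b = [-2 + -1, 0 + 1] = [-3, 1]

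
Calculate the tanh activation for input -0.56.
-0.508

tanh(-0.56) = (e^(-0.56) - e^(0.56))/(e^(-0.56) + e^(0.56)) = -0.508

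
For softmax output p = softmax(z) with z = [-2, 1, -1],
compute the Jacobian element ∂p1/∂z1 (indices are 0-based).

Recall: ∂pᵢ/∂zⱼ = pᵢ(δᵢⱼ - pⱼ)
∂p1/∂z1 = 0.1318

p = softmax(z) = [0.04201, 0.8438, 0.1142]
p1 = 0.8438

∂p1/∂z1 = p1(1 - p1) = 0.8438 × (1 - 0.8438) = 0.1318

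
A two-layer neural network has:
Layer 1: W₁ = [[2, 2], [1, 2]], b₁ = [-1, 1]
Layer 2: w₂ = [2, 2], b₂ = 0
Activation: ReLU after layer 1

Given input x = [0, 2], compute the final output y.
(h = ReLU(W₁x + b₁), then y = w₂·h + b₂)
y = 16

Layer 1 pre-activation: z₁ = [3, 5]
After ReLU: h = [3, 5]
Layer 2 output: y = 2×3 + 2×5 + 0 = 16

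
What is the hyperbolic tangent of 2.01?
0.9647

tanh(2.01) = (e^(2.01) - e^(-2.01))/(e^(2.01) + e^(-2.01)) = 0.9647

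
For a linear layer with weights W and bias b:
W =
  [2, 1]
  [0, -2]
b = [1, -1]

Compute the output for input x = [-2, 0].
y = [-3, -1]

Wx = [2×-2 + 1×0, 0×-2 + -2×0]
   = [-4, 0]
y = Wx + b = [-4 + 1, 0 + -1] = [-3, -1]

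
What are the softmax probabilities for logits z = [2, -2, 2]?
p = [0.4955, 0.0091, 0.4955]

exp(z) = [7.389, 0.1353, 7.389]
Sum = 14.91
p = [0.4955, 0.0091, 0.4955]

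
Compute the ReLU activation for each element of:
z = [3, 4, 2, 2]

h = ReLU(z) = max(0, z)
h = [3, 4, 2, 2]

ReLU applied element-wise: max(0,3)=3, max(0,4)=4, max(0,2)=2, max(0,2)=2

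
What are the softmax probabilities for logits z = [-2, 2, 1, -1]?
p = [0.0128, 0.6964, 0.2562, 0.0347]

exp(z) = [0.1353, 7.389, 2.718, 0.3679]
Sum = 10.61
p = [0.0128, 0.6964, 0.2562, 0.0347]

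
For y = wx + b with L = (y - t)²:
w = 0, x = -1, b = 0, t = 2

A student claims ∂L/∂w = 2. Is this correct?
Incorrect

y = (0)(-1) + 0 = 0
∂L/∂y = 2(y - t) = 2(0 - 2) = -4
∂y/∂w = x = -1
∂L/∂w = -4 × -1 = 4

Claimed value: 2
Incorrect: The correct gradient is 4.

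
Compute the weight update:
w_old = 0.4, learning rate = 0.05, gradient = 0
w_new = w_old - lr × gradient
w_new = 0.4

w_new = w - η·∂L/∂w = 0.4 - 0.05×(0) = 0.4 - (0) = 0.4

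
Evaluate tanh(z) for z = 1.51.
0.9069

tanh(1.51) = (e^(1.51) - e^(-1.51))/(e^(1.51) + e^(-1.51)) = 0.9069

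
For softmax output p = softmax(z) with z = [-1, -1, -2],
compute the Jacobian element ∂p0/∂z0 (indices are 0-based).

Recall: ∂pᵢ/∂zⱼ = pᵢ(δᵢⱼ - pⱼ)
∂p0/∂z0 = 0.244

p = softmax(z) = [0.4223, 0.4223, 0.1554]
p0 = 0.4223

∂p0/∂z0 = p0(1 - p0) = 0.4223 × (1 - 0.4223) = 0.244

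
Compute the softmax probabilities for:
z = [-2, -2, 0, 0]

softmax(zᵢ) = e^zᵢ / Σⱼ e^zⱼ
p = [0.0596, 0.0596, 0.4404, 0.4404]

exp(z) = [0.1353, 0.1353, 1, 1]
Sum = 2.271
p = [0.0596, 0.0596, 0.4404, 0.4404]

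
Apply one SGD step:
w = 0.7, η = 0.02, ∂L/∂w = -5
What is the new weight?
w_new = 0.8

w_new = w - η·∂L/∂w = 0.7 - 0.02×(-5) = 0.7 - (-0.1) = 0.8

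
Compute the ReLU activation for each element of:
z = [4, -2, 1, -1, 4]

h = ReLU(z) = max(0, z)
h = [4, 0, 1, 0, 4]

ReLU applied element-wise: max(0,4)=4, max(0,-2)=0, max(0,1)=1, max(0,-1)=0, max(0,4)=4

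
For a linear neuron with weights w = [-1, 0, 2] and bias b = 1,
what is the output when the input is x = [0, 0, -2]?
y = -3

y = (-1)(0) + (0)(0) + (2)(-2) + 1 = -3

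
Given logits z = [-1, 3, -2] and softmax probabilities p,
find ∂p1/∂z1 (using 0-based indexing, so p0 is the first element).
∂p1/∂z1 = 0.02384

p = softmax(z) = [0.01787, 0.9756, 0.006573]
p1 = 0.9756

∂p1/∂z1 = p1(1 - p1) = 0.9756 × (1 - 0.9756) = 0.02384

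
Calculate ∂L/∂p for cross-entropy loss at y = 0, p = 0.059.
∂L/∂p = 1.063

∂L/∂p = -y/p + (1-y)/(1-p) = 0 + 1/0.941 = 1.063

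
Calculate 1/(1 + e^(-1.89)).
0.8688

sigmoid(1.89) = 1/(1 + e^(-1.89)) = 1/(1 + 0.1511) = 0.8688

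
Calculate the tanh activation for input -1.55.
-0.9138

tanh(-1.55) = (e^(-1.55) - e^(1.55))/(e^(-1.55) + e^(1.55)) = -0.9138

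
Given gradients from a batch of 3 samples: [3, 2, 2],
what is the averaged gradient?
Average gradient = 2.333

Average = (1/3)(3 + 2 + 2) = 7/3 = 2.333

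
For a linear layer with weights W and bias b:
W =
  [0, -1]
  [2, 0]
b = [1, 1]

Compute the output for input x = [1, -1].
y = [2, 3]

Wx = [0×1 + -1×-1, 2×1 + 0×-1]
   = [1, 2]
y = Wx + b = [1 + 1, 2 + 1] = [2, 3]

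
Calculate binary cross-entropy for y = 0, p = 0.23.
L = 0.2614

L = -0·log(0.23) - 1·log(0.77) = -log(0.77) = 0.2614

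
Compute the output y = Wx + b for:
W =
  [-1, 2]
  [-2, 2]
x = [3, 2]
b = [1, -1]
y = [2, -3]

Wx = [-1×3 + 2×2, -2×3 + 2×2]
   = [1, -2]
y = Wx + b = [1 + 1, -2 + -1] = [2, -3]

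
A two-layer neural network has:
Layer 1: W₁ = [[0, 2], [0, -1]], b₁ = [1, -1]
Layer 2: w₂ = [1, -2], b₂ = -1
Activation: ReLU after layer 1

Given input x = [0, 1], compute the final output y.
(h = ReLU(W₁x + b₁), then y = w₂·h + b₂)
y = 2

Layer 1 pre-activation: z₁ = [3, -2]
After ReLU: h = [3, 0]
Layer 2 output: y = 1×3 + -2×0 + -1 = 2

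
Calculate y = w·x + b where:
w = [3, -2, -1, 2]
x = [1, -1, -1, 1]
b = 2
y = 10

y = (3)(1) + (-2)(-1) + (-1)(-1) + (2)(1) + 2 = 10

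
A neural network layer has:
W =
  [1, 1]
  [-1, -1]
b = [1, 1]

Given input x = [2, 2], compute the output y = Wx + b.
y = [5, -3]

Wx = [1×2 + 1×2, -1×2 + -1×2]
   = [4, -4]
y = Wx + b = [4 + 1, -4 + 1] = [5, -3]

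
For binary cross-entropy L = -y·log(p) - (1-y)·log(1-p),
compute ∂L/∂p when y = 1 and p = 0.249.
∂L/∂p = -4.016

∂L/∂p = -y/p + (1-y)/(1-p) = -1/0.249 + 0 = -4.016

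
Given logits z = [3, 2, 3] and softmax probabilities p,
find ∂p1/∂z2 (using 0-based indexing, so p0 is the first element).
∂p1/∂z2 = -0.06561

p = softmax(z) = [0.4223, 0.1554, 0.4223]
p1 = 0.1554, p2 = 0.4223

∂p1/∂z2 = -p1 × p2 = -0.1554 × 0.4223 = -0.06561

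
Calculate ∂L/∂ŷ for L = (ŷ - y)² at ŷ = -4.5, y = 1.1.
∂L/∂ŷ = -11.2

∂L/∂ŷ = 2(ŷ - y) = 2(-4.5 - 1.1) = 2(-5.6) = -11.2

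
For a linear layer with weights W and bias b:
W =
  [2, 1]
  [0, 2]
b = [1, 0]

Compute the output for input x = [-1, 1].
y = [0, 2]

Wx = [2×-1 + 1×1, 0×-1 + 2×1]
   = [-1, 2]
y = Wx + b = [-1 + 1, 2 + 0] = [0, 2]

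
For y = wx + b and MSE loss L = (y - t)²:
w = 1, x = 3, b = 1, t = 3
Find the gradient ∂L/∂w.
∂L/∂w = 6

y = wx + b = (1)(3) + 1 = 4
∂L/∂y = 2(y - t) = 2(4 - 3) = 2
∂y/∂w = x = 3
∂L/∂w = ∂L/∂y · ∂y/∂w = 2 × 3 = 6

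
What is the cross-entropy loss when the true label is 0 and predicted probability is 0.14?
L = 0.1508

L = -0·log(0.14) - 1·log(0.86) = -log(0.86) = 0.1508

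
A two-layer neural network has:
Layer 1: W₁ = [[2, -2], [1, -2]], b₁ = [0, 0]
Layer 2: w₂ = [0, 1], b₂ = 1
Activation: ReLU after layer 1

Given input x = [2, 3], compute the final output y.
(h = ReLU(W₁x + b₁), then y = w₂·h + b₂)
y = 1

Layer 1 pre-activation: z₁ = [-2, -4]
After ReLU: h = [0, 0]
Layer 2 output: y = 0×0 + 1×0 + 1 = 1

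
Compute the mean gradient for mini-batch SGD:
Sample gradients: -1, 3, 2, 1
Average gradient = 1.25

Average = (1/4)(-1 + 3 + 2 + 1) = 5/4 = 1.25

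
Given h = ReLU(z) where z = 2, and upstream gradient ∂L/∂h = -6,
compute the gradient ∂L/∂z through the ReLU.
∂L/∂z = -6

h = ReLU(2) = 2
Since z > 0: ∂h/∂z = 1
∂L/∂z = ∂L/∂h · ∂h/∂z = -6 × 1 = -6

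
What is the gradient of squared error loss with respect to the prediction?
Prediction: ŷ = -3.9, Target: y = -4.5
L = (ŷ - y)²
∂L/∂ŷ = 1.2

∂L/∂ŷ = 2(ŷ - y) = 2(-3.9 - -4.5) = 2(0.6) = 1.2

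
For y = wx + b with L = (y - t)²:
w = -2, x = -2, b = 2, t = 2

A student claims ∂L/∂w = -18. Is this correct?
Incorrect

y = (-2)(-2) + 2 = 6
∂L/∂y = 2(y - t) = 2(6 - 2) = 8
∂y/∂w = x = -2
∂L/∂w = 8 × -2 = -16

Claimed value: -18
Incorrect: The correct gradient is -16.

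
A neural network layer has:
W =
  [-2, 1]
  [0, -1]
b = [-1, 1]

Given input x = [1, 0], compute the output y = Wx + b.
y = [-3, 1]

Wx = [-2×1 + 1×0, 0×1 + -1×0]
   = [-2, 0]
y = Wx + b = [-2 + -1, 0 + 1] = [-3, 1]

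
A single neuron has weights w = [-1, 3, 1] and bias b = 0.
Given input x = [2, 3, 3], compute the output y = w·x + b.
y = 10

y = (-1)(2) + (3)(3) + (1)(3) + 0 = 10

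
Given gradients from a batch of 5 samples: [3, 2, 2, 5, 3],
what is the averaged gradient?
Average gradient = 3

Average = (1/5)(3 + 2 + 2 + 5 + 3) = 15/5 = 3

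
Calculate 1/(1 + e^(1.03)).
0.2631

sigmoid(-1.03) = 1/(1 + e^(1.03)) = 1/(1 + 2.801) = 0.2631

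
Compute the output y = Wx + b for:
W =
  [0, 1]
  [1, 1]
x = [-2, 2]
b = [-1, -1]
y = [1, -1]

Wx = [0×-2 + 1×2, 1×-2 + 1×2]
   = [2, 0]
y = Wx + b = [2 + -1, 0 + -1] = [1, -1]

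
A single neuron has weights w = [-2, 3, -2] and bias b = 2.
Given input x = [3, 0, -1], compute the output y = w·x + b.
y = -2

y = (-2)(3) + (3)(0) + (-2)(-1) + 2 = -2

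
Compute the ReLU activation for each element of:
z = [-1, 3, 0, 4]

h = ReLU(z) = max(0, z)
h = [0, 3, 0, 4]

ReLU applied element-wise: max(0,-1)=0, max(0,3)=3, max(0,0)=0, max(0,4)=4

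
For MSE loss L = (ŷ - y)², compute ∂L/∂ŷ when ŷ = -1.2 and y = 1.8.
∂L/∂ŷ = -6.0

∂L/∂ŷ = 2(ŷ - y) = 2(-1.2 - 1.8) = 2(-3.0) = -6.0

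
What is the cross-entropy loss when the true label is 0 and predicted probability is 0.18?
L = 0.1985

L = -0·log(0.18) - 1·log(0.82) = -log(0.82) = 0.1985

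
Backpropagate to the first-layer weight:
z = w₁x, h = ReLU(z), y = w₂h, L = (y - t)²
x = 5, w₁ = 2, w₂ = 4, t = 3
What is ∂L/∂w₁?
∂L/∂w₁ = 1480

Forward pass:
z = w₁x = 2×5 = 10
h = ReLU(10) = 10
y = w₂h = 4×10 = 40

Backward pass:
∂L/∂y = 2(y - t) = 2(40 - 3) = 74
∂y/∂h = w₂ = 4
∂h/∂z = 1 (ReLU derivative)
∂z/∂w₁ = x = 5

∂L/∂w₁ = 74 × 4 × 1 × 5 = 1480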